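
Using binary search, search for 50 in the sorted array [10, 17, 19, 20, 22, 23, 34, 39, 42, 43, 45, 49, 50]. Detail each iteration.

Binary search for 50 in [10, 17, 19, 20, 22, 23, 34, 39, 42, 43, 45, 49, 50]:

lo=0, hi=12, mid=6, arr[mid]=34 -> 34 < 50, search right half
lo=7, hi=12, mid=9, arr[mid]=43 -> 43 < 50, search right half
lo=10, hi=12, mid=11, arr[mid]=49 -> 49 < 50, search right half
lo=12, hi=12, mid=12, arr[mid]=50 -> Found target at index 12!

Binary search finds 50 at index 12 after 4 comparisons. The search repeatedly halves the search space by comparing with the middle element.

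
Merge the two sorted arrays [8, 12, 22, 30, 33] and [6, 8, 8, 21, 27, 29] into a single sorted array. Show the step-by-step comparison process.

Merging process:

Compare 8 vs 6: take 6 from right. Merged: [6]
Compare 8 vs 8: take 8 from left. Merged: [6, 8]
Compare 12 vs 8: take 8 from right. Merged: [6, 8, 8]
Compare 12 vs 8: take 8 from right. Merged: [6, 8, 8, 8]
Compare 12 vs 21: take 12 from left. Merged: [6, 8, 8, 8, 12]
Compare 22 vs 21: take 21 from right. Merged: [6, 8, 8, 8, 12, 21]
Compare 22 vs 27: take 22 from left. Merged: [6, 8, 8, 8, 12, 21, 22]
Compare 30 vs 27: take 27 from right. Merged: [6, 8, 8, 8, 12, 21, 22, 27]
Compare 30 vs 29: take 29 from right. Merged: [6, 8, 8, 8, 12, 21, 22, 27, 29]
Append remaining from left: [30, 33]. Merged: [6, 8, 8, 8, 12, 21, 22, 27, 29, 30, 33]

Final merged array: [6, 8, 8, 8, 12, 21, 22, 27, 29, 30, 33]
Total comparisons: 9

The merged array is [6, 8, 8, 8, 12, 21, 22, 27, 29, 30, 33], requiring 9 comparisons. The merge step runs in O(n) time where n is the total number of elements.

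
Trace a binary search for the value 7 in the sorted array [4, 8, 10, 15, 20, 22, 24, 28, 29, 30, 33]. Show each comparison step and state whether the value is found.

Binary search for 7 in [4, 8, 10, 15, 20, 22, 24, 28, 29, 30, 33]:

lo=0, hi=10, mid=5, arr[mid]=22 -> 22 > 7, search left half
lo=0, hi=4, mid=2, arr[mid]=10 -> 10 > 7, search left half
lo=0, hi=1, mid=0, arr[mid]=4 -> 4 < 7, search right half
lo=1, hi=1, mid=1, arr[mid]=8 -> 8 > 7, search left half
lo=1 > hi=0, target 7 not found

Binary search determines that 7 is not in the array after 4 comparisons. The search space was exhausted without finding the target.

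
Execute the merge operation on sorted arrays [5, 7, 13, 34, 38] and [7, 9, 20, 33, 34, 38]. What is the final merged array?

Merging process:

Compare 5 vs 7: take 5 from left. Merged: [5]
Compare 7 vs 7: take 7 from left. Merged: [5, 7]
Compare 13 vs 7: take 7 from right. Merged: [5, 7, 7]
Compare 13 vs 9: take 9 from right. Merged: [5, 7, 7, 9]
Compare 13 vs 20: take 13 from left. Merged: [5, 7, 7, 9, 13]
Compare 34 vs 20: take 20 from right. Merged: [5, 7, 7, 9, 13, 20]
Compare 34 vs 33: take 33 from right. Merged: [5, 7, 7, 9, 13, 20, 33]
Compare 34 vs 34: take 34 from left. Merged: [5, 7, 7, 9, 13, 20, 33, 34]
Compare 38 vs 34: take 34 from right. Merged: [5, 7, 7, 9, 13, 20, 33, 34, 34]
Compare 38 vs 38: take 38 from left. Merged: [5, 7, 7, 9, 13, 20, 33, 34, 34, 38]
Append remaining from right: [38]. Merged: [5, 7, 7, 9, 13, 20, 33, 34, 34, 38, 38]

Final merged array: [5, 7, 7, 9, 13, 20, 33, 34, 34, 38, 38]
Total comparisons: 10

The merged array is [5, 7, 7, 9, 13, 20, 33, 34, 34, 38, 38], requiring 10 comparisons. The merge step runs in O(n) time where n is the total number of elements.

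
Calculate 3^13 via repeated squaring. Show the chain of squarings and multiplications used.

Computing 3^13 by squaring (build up from 3^1; each line after the first costs one multiplication):

3^1 = 3
3^2 = (3^1)^2 = 3^2 = 9
3^3 = 3 * 3^2 = 3 * 9 = 27
3^6 = (3^3)^2 = 27^2 = 729
3^12 = (3^6)^2 = 729^2 = 531441
3^13 = 3 * 3^12 = 3 * 531441 = 1594323

Result: 1594323
Multiplications needed: 5 (5 lines after 3^1)

3^13 = 1594323. Using exponentiation by squaring, this requires 5 multiplications. The key idea: if the exponent is even, square the half-power; if odd, multiply by the base once.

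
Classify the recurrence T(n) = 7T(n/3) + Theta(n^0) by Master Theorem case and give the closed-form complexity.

Master Theorem for T(n) = 7T(n/3) + O(n^0):

a = 7, b = 3, c = 0
log_b(a) = log_3(7) = 1.7712

Case 1: c = 0 < log_3(7) = 1.7712
T(n) = O(n^(log_3 7))

For T(n) = 7T(n/3) + O(n^0): log_3(7) = 1.7712. This is Case 1 of the Master Theorem (c < log_b(a), work dominated by leaves), giving O(n^(log_3 7)).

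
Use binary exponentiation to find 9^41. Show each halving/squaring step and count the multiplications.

Computing 9^41 by squaring (build up from 9^1; each line after the first costs one multiplication):

9^1 = 9
9^2 = (9^1)^2 = 9^2 = 81
9^4 = (9^2)^2 = 81^2 = 6561
9^5 = 9 * 9^4 = 9 * 6561 = 59049
9^10 = (9^5)^2 = 59049^2 = 3486784401
9^20 = (9^10)^2 = 3486784401^2 = 12157665459056928801
9^40 = (9^20)^2 = 12157665459056928801^2 = 147808829414345923316083210206383297601
9^41 = 9 * 9^40 = 9 * 147808829414345923316083210206383297601 = 1330279464729113309844748891857449678409

Result: 1330279464729113309844748891857449678409
Multiplications needed: 7 (7 lines after 9^1)

9^41 = 1330279464729113309844748891857449678409. Using exponentiation by squaring, this requires 7 multiplications. The key idea: if the exponent is even, square the half-power; if odd, multiply by the base once.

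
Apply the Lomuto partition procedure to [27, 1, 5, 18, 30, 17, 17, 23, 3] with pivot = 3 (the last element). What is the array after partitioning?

Lomuto partition with pivot = 3:

Initial array: [27, 1, 5, 18, 30, 17, 17, 23, 3]

arr[0]=27 > 3: no swap
arr[1]=1 <= 3: swap with position 0, array becomes [1, 27, 5, 18, 30, 17, 17, 23, 3]
arr[2]=5 > 3: no swap
arr[3]=18 > 3: no swap
arr[4]=30 > 3: no swap
arr[5]=17 > 3: no swap
arr[6]=17 > 3: no swap
arr[7]=23 > 3: no swap

Place pivot at position 1: [1, 3, 5, 18, 30, 17, 17, 23, 27]
Pivot position: 1

After partitioning with pivot 3, the array becomes [1, 3, 5, 18, 30, 17, 17, 23, 27]. The pivot is placed at index 1. All elements to the left of the pivot are <= 3, and all elements to the right are > 3.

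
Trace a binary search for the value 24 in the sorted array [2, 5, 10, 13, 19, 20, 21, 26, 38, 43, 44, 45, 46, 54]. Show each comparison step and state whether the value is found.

Binary search for 24 in [2, 5, 10, 13, 19, 20, 21, 26, 38, 43, 44, 45, 46, 54]:

lo=0, hi=13, mid=6, arr[mid]=21 -> 21 < 24, search right half
lo=7, hi=13, mid=10, arr[mid]=44 -> 44 > 24, search left half
lo=7, hi=9, mid=8, arr[mid]=38 -> 38 > 24, search left half
lo=7, hi=7, mid=7, arr[mid]=26 -> 26 > 24, search left half
lo=7 > hi=6, target 24 not found

Binary search determines that 24 is not in the array after 4 comparisons. The search space was exhausted without finding the target.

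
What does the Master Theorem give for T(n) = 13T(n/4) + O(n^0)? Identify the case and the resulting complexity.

Master Theorem for T(n) = 13T(n/4) + O(n^0):

a = 13, b = 4, c = 0
log_b(a) = log_4(13) = 1.8502

Case 1: c = 0 < log_4(13) = 1.8502
T(n) = O(n^(log_4 13))

For T(n) = 13T(n/4) + O(n^0): log_4(13) = 1.8502. This is Case 1 of the Master Theorem (c < log_b(a), work dominated by leaves), giving O(n^(log_4 13)).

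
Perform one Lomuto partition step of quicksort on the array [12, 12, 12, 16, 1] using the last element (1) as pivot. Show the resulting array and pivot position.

Lomuto partition with pivot = 1:

Initial array: [12, 12, 12, 16, 1]

arr[0]=12 > 1: no swap
arr[1]=12 > 1: no swap
arr[2]=12 > 1: no swap
arr[3]=16 > 1: no swap

Place pivot at position 0: [1, 12, 12, 16, 12]
Pivot position: 0

After partitioning with pivot 1, the array becomes [1, 12, 12, 16, 12]. The pivot is placed at index 0. All elements to the left of the pivot are <= 1, and all elements to the right are > 1.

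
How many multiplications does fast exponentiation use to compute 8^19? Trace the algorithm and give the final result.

Computing 8^19 by squaring (build up from 8^1; each line after the first costs one multiplication):

8^1 = 8
8^2 = (8^1)^2 = 8^2 = 64
8^4 = (8^2)^2 = 64^2 = 4096
8^8 = (8^4)^2 = 4096^2 = 16777216
8^9 = 8 * 8^8 = 8 * 16777216 = 134217728
8^18 = (8^9)^2 = 134217728^2 = 18014398509481984
8^19 = 8 * 8^18 = 8 * 18014398509481984 = 144115188075855872

Result: 144115188075855872
Multiplications needed: 6 (6 lines after 8^1)

8^19 = 144115188075855872. Using exponentiation by squaring, this requires 6 multiplications. The key idea: if the exponent is even, square the half-power; if odd, multiply by the base once.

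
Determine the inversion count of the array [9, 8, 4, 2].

Finding inversions in [9, 8, 4, 2]:

(0, 1): arr[0]=9 > arr[1]=8
(0, 2): arr[0]=9 > arr[2]=4
(0, 3): arr[0]=9 > arr[3]=2
(1, 2): arr[1]=8 > arr[2]=4
(1, 3): arr[1]=8 > arr[3]=2
(2, 3): arr[2]=4 > arr[3]=2

Total inversions: 6

The array has 6 inversion(s): (0,1), (0,2), (0,3), (1,2), (1,3), (2,3). Each pair (i,j) satisfies i < j and arr[i] > arr[j].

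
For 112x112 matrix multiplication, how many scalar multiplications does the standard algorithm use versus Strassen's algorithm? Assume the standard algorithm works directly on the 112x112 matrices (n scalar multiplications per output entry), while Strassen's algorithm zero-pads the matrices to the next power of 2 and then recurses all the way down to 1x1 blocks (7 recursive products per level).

Matrix multiplication for 112x112 matrices:

Strassen's algorithm requires power-of-2 dimensions. Pad 112x112 to 128x128 (next power of 2).

Standard algorithm: 112^3 = 1404928 multiplications
Strassen's algorithm: 7^(log2(128)) = 7^7 = 823543 multiplications
Savings: 1404928 - 823543 = 581385 multiplications

Standard: 1404928 multiplications (112^3). Strassen: 823543 multiplications (7^7, after padding to 128x128). Strassen reduces 8 recursive multiplications to 7 at each level.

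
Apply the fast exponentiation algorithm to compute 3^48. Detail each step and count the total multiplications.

Computing 3^48 by squaring (build up from 3^1; each line after the first costs one multiplication):

3^1 = 3
3^2 = (3^1)^2 = 3^2 = 9
3^3 = 3 * 3^2 = 3 * 9 = 27
3^6 = (3^3)^2 = 27^2 = 729
3^12 = (3^6)^2 = 729^2 = 531441
3^24 = (3^12)^2 = 531441^2 = 282429536481
3^48 = (3^24)^2 = 282429536481^2 = 79766443076872509863361

Result: 79766443076872509863361
Multiplications needed: 6 (6 lines after 3^1)

3^48 = 79766443076872509863361. Using exponentiation by squaring, this requires 6 multiplications. The key idea: if the exponent is even, square the half-power; if odd, multiply by the base once.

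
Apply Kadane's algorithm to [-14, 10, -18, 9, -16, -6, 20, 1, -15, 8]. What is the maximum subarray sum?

Using Kadane's algorithm on [-14, 10, -18, 9, -16, -6, 20, 1, -15, 8]:

Scanning through the array:
Position 1 (value 10): max_ending_here = 10, max_so_far = 10
Position 2 (value -18): max_ending_here = -8, max_so_far = 10
Position 3 (value 9): max_ending_here = 9, max_so_far = 10
Position 4 (value -16): max_ending_here = -7, max_so_far = 10
Position 5 (value -6): max_ending_here = -6, max_so_far = 10
Position 6 (value 20): max_ending_here = 20, max_so_far = 20
Position 7 (value 1): max_ending_here = 21, max_so_far = 21
Position 8 (value -15): max_ending_here = 6, max_so_far = 21
Position 9 (value 8): max_ending_here = 14, max_so_far = 21

Maximum subarray: [20, 1]
Maximum sum: 21

The maximum subarray is [20, 1] with sum 21. This subarray runs from index 6 to index 7.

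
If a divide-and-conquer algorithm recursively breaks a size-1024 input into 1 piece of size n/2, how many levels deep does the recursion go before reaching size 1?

For divide and conquer with division factor 2:

Problem sizes at each level:
Level 0: 1024
Level 1: 512
Level 2: 256
Level 3: 128
Level 4: 64
Level 5: 32
Level 6: 16
Level 7: 8
Level 8: 4
Level 9: 2
Level 10: 1

The root is level 0 and the size-1 base case is level 10 (the tree spans levels 0 through 10, i.e. 11 levels counting the root), so the depth is the number of divisions: log_2(1024) = 10

The recursion tree depth is log_2(1024) = 10. At each level, the problem size is divided by 2, so it takes 10 divisions to reduce to a base case of size 1. The algorithm makes 1 recursive call at each level.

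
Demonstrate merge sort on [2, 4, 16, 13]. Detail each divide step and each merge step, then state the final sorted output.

Merge sort trace:

Split: [2, 4, 16, 13] -> [2, 4] and [16, 13]
  Split: [2, 4] -> [2] and [4]
  Merge: [2] + [4] -> [2, 4]
  Split: [16, 13] -> [16] and [13]
  Merge: [16] + [13] -> [13, 16]
Merge: [2, 4] + [13, 16] -> [2, 4, 13, 16]

Final sorted array: [2, 4, 13, 16]

The merge sort proceeds by recursively splitting the array and merging sorted halves.
After all merges, the sorted array is [2, 4, 13, 16].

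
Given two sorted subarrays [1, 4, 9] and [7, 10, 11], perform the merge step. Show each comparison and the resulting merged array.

Merging process:

Compare 1 vs 7: take 1 from left. Merged: [1]
Compare 4 vs 7: take 4 from left. Merged: [1, 4]
Compare 9 vs 7: take 7 from right. Merged: [1, 4, 7]
Compare 9 vs 10: take 9 from left. Merged: [1, 4, 7, 9]
Append remaining from right: [10, 11]. Merged: [1, 4, 7, 9, 10, 11]

Final merged array: [1, 4, 7, 9, 10, 11]
Total comparisons: 4

The merged array is [1, 4, 7, 9, 10, 11], requiring 4 comparisons. The merge step runs in O(n) time where n is the total number of elements.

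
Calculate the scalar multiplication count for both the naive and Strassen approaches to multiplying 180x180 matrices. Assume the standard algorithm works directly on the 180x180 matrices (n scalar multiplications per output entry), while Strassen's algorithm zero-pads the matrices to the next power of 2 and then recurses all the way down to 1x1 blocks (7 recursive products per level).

Matrix multiplication for 180x180 matrices:

Strassen's algorithm requires power-of-2 dimensions. Pad 180x180 to 256x256 (next power of 2).

Standard algorithm: 180^3 = 5832000 multiplications
Strassen's algorithm: 7^(log2(256)) = 7^8 = 5764801 multiplications
Savings: 5832000 - 5764801 = 67199 multiplications

Standard: 5832000 multiplications (180^3). Strassen: 5764801 multiplications (7^8, after padding to 256x256). Strassen reduces 8 recursive multiplications to 7 at each level.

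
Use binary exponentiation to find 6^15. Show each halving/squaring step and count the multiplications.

Computing 6^15 by squaring (build up from 6^1; each line after the first costs one multiplication):

6^1 = 6
6^2 = (6^1)^2 = 6^2 = 36
6^3 = 6 * 6^2 = 6 * 36 = 216
6^6 = (6^3)^2 = 216^2 = 46656
6^7 = 6 * 6^6 = 6 * 46656 = 279936
6^14 = (6^7)^2 = 279936^2 = 78364164096
6^15 = 6 * 6^14 = 6 * 78364164096 = 470184984576

Result: 470184984576
Multiplications needed: 6 (6 lines after 6^1)

6^15 = 470184984576. Using exponentiation by squaring, this requires 6 multiplications. The key idea: if the exponent is even, square the half-power; if odd, multiply by the base once.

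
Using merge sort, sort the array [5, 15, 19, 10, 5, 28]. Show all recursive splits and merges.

Merge sort trace:

Split: [5, 15, 19, 10, 5, 28] -> [5, 15, 19] and [10, 5, 28]
  Split: [5, 15, 19] -> [5] and [15, 19]
    Split: [15, 19] -> [15] and [19]
    Merge: [15] + [19] -> [15, 19]
  Merge: [5] + [15, 19] -> [5, 15, 19]
  Split: [10, 5, 28] -> [10] and [5, 28]
    Split: [5, 28] -> [5] and [28]
    Merge: [5] + [28] -> [5, 28]
  Merge: [10] + [5, 28] -> [5, 10, 28]
Merge: [5, 15, 19] + [5, 10, 28] -> [5, 5, 10, 15, 19, 28]

Final sorted array: [5, 5, 10, 15, 19, 28]

The merge sort proceeds by recursively splitting the array and merging sorted halves.
After all merges, the sorted array is [5, 5, 10, 15, 19, 28].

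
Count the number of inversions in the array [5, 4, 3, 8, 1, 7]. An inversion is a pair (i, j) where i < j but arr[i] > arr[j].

Finding inversions in [5, 4, 3, 8, 1, 7]:

(0, 1): arr[0]=5 > arr[1]=4
(0, 2): arr[0]=5 > arr[2]=3
(0, 4): arr[0]=5 > arr[4]=1
(1, 2): arr[1]=4 > arr[2]=3
(1, 4): arr[1]=4 > arr[4]=1
(2, 4): arr[2]=3 > arr[4]=1
(3, 4): arr[3]=8 > arr[4]=1
(3, 5): arr[3]=8 > arr[5]=7

Total inversions: 8

The array has 8 inversion(s): (0,1), (0,2), (0,4), (1,2), (1,4), (2,4), (3,4), (3,5). Each pair (i,j) satisfies i < j and arr[i] > arr[j].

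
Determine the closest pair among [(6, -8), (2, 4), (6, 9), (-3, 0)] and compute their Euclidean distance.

Computing all pairwise distances among 4 points:

d((6, -8), (2, 4)) = 12.6491
d((6, -8), (6, 9)) = 17.0
d((6, -8), (-3, 0)) = 12.0416
d((2, 4), (6, 9)) = 6.4031 <-- minimum
d((2, 4), (-3, 0)) = 6.4031 <-- minimum
d((6, 9), (-3, 0)) = 12.7279

Minimum distance: 6.4031 (tie among 2 pairs: (2, 4) and (6, 9); (2, 4) and (-3, 0))

The minimum Euclidean distance is 6.4031. There is a tie: 2 pairs achieve this minimum — (2, 4) and (6, 9); (2, 4) and (-3, 0). Any of these is a valid closest pair. For 4 points, brute-force pairwise comparison is shown above. For large n, the divide-and-conquer algorithm (sort by x, recurse on halves, check the dividing strip) achieves O(n log n).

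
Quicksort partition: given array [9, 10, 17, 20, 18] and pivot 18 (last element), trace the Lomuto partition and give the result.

Lomuto partition with pivot = 18:

Initial array: [9, 10, 17, 20, 18]

arr[0]=9 <= 18: swap with position 0, array becomes [9, 10, 17, 20, 18]
arr[1]=10 <= 18: swap with position 1, array becomes [9, 10, 17, 20, 18]
arr[2]=17 <= 18: swap with position 2, array becomes [9, 10, 17, 20, 18]
arr[3]=20 > 18: no swap

Place pivot at position 3: [9, 10, 17, 18, 20]
Pivot position: 3

After partitioning with pivot 18, the array becomes [9, 10, 17, 18, 20]. The pivot is placed at index 3. All elements to the left of the pivot are <= 18, and all elements to the right are > 18.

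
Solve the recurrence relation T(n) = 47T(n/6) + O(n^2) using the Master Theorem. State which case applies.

Master Theorem for T(n) = 47T(n/6) + O(n^2):

a = 47, b = 6, c = 2
log_b(a) = log_6(47) = 2.1488

Case 1: c = 2 < log_6(47) = 2.1488
T(n) = O(n^(log_6 47))

For T(n) = 47T(n/6) + O(n^2): log_6(47) = 2.1488. This is Case 1 of the Master Theorem (c < log_b(a), work dominated by leaves), giving O(n^(log_6 47)).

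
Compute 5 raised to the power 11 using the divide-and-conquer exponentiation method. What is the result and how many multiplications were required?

Computing 5^11 by squaring (build up from 5^1; each line after the first costs one multiplication):

5^1 = 5
5^2 = (5^1)^2 = 5^2 = 25
5^4 = (5^2)^2 = 25^2 = 625
5^5 = 5 * 5^4 = 5 * 625 = 3125
5^10 = (5^5)^2 = 3125^2 = 9765625
5^11 = 5 * 5^10 = 5 * 9765625 = 48828125

Result: 48828125
Multiplications needed: 5 (5 lines after 5^1)

5^11 = 48828125. Using exponentiation by squaring, this requires 5 multiplications. The key idea: if the exponent is even, square the half-power; if odd, multiply by the base once.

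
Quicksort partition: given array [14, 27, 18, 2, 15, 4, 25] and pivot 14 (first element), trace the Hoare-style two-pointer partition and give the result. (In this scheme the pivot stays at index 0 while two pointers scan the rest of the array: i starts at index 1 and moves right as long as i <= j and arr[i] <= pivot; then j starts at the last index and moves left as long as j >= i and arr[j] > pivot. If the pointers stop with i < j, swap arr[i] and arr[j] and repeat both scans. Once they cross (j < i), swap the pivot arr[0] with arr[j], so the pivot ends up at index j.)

Hoare-style two-pointer partition with pivot = 14:

Initial array: [14, 27, 18, 2, 15, 4, 25]

Pointers start at i = 1, j = 6.
i stops at index 1 (arr[1]=27 > 14), j stops at index 5 (arr[5]=4 <= 14): swap arr[1] and arr[5], array becomes [14, 4, 18, 2, 15, 27, 25]
i stops at index 2 (arr[2]=18 > 14), j stops at index 3 (arr[3]=2 <= 14): swap arr[2] and arr[3], array becomes [14, 4, 2, 18, 15, 27, 25]
i ends at 3, j ends at 2: the pointers have crossed (j < i), so scanning stops.

Swap pivot arr[0] with arr[2] to place pivot at position 2: [2, 4, 14, 18, 15, 27, 25]
Pivot position: 2

After partitioning with pivot 14, the array becomes [2, 4, 14, 18, 15, 27, 25]. The pivot is placed at index 2. All elements to the left of the pivot are <= 14, and all elements to the right are > 14.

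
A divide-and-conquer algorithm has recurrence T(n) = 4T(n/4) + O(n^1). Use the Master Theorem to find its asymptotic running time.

Master Theorem for T(n) = 4T(n/4) + O(n^1):

a = 4, b = 4, c = 1
log_b(a) = log_4(4) = 1.0000

Case 2: c = 1 = log_4(4) = 1.0000
T(n) = O(n^1 log n) = O(n log n)

For T(n) = 4T(n/4) + O(n^1): log_4(4) = 1.0000. This is Case 2 of the Master Theorem (c = log_b(a), equal work at all levels), giving O(n log n).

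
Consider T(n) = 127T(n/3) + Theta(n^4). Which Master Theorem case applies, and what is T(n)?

Master Theorem for T(n) = 127T(n/3) + O(n^4):

a = 127, b = 3, c = 4
log_b(a) = log_3(127) = 4.4094

Case 1: c = 4 < log_3(127) = 4.4094
T(n) = O(n^(log_3 127))

For T(n) = 127T(n/3) + O(n^4): log_3(127) = 4.4094. This is Case 1 of the Master Theorem (c < log_b(a), work dominated by leaves), giving O(n^(log_3 127)).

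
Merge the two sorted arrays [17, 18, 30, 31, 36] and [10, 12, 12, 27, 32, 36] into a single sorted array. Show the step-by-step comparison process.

Merging process:

Compare 17 vs 10: take 10 from right. Merged: [10]
Compare 17 vs 12: take 12 from right. Merged: [10, 12]
Compare 17 vs 12: take 12 from right. Merged: [10, 12, 12]
Compare 17 vs 27: take 17 from left. Merged: [10, 12, 12, 17]
Compare 18 vs 27: take 18 from left. Merged: [10, 12, 12, 17, 18]
Compare 30 vs 27: take 27 from right. Merged: [10, 12, 12, 17, 18, 27]
Compare 30 vs 32: take 30 from left. Merged: [10, 12, 12, 17, 18, 27, 30]
Compare 31 vs 32: take 31 from left. Merged: [10, 12, 12, 17, 18, 27, 30, 31]
Compare 36 vs 32: take 32 from right. Merged: [10, 12, 12, 17, 18, 27, 30, 31, 32]
Compare 36 vs 36: take 36 from left. Merged: [10, 12, 12, 17, 18, 27, 30, 31, 32, 36]
Append remaining from right: [36]. Merged: [10, 12, 12, 17, 18, 27, 30, 31, 32, 36, 36]

Final merged array: [10, 12, 12, 17, 18, 27, 30, 31, 32, 36, 36]
Total comparisons: 10

The merged array is [10, 12, 12, 17, 18, 27, 30, 31, 32, 36, 36], requiring 10 comparisons. The merge step runs in O(n) time where n is the total number of elements.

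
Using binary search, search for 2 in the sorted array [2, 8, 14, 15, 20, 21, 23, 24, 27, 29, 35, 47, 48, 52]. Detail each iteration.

Binary search for 2 in [2, 8, 14, 15, 20, 21, 23, 24, 27, 29, 35, 47, 48, 52]:

lo=0, hi=13, mid=6, arr[mid]=23 -> 23 > 2, search left half
lo=0, hi=5, mid=2, arr[mid]=14 -> 14 > 2, search left half
lo=0, hi=1, mid=0, arr[mid]=2 -> Found target at index 0!

Binary search finds 2 at index 0 after 3 comparisons. The search repeatedly halves the search space by comparing with the middle element.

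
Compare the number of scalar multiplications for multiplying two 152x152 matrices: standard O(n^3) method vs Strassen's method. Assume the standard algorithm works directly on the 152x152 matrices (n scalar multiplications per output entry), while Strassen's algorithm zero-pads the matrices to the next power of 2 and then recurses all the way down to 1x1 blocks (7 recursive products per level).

Matrix multiplication for 152x152 matrices:

Strassen's algorithm requires power-of-2 dimensions. Pad 152x152 to 256x256 (next power of 2).

Standard algorithm: 152^3 = 3511808 multiplications
Strassen's algorithm: 7^(log2(256)) = 7^8 = 5764801 multiplications
Difference: 3511808 - 5764801 = -2252993 (Strassen uses MORE here due to padding overhead — for small or just-over-power-of-2 n, padding can outweigh the per-level savings)

Standard: 3511808 multiplications (152^3). Strassen: 5764801 multiplications (7^8, after padding to 256x256). Strassen reduces 8 recursive multiplications to 7 at each level.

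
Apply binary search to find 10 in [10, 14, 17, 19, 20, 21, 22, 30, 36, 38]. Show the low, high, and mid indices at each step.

Binary search for 10 in [10, 14, 17, 19, 20, 21, 22, 30, 36, 38]:

lo=0, hi=9, mid=4, arr[mid]=20 -> 20 > 10, search left half
lo=0, hi=3, mid=1, arr[mid]=14 -> 14 > 10, search left half
lo=0, hi=0, mid=0, arr[mid]=10 -> Found target at index 0!

Binary search finds 10 at index 0 after 3 comparisons. The search repeatedly halves the search space by comparing with the middle element.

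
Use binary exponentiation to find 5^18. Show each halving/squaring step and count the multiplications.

Computing 5^18 by squaring (build up from 5^1; each line after the first costs one multiplication):

5^1 = 5
5^2 = (5^1)^2 = 5^2 = 25
5^4 = (5^2)^2 = 25^2 = 625
5^8 = (5^4)^2 = 625^2 = 390625
5^9 = 5 * 5^8 = 5 * 390625 = 1953125
5^18 = (5^9)^2 = 1953125^2 = 3814697265625

Result: 3814697265625
Multiplications needed: 5 (5 lines after 5^1)

5^18 = 3814697265625. Using exponentiation by squaring, this requires 5 multiplications. The key idea: if the exponent is even, square the half-power; if odd, multiply by the base once.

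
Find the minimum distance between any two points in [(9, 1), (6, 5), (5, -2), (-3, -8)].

Computing all pairwise distances among 4 points:

d((9, 1), (6, 5)) = 5.0 <-- minimum
d((9, 1), (5, -2)) = 5.0 <-- minimum
d((9, 1), (-3, -8)) = 15.0
d((6, 5), (5, -2)) = 7.0711
d((6, 5), (-3, -8)) = 15.8114
d((5, -2), (-3, -8)) = 10.0

Minimum distance: 5.0 (tie among 2 pairs: (9, 1) and (6, 5); (9, 1) and (5, -2))

The minimum Euclidean distance is 5.0. There is a tie: 2 pairs achieve this minimum — (9, 1) and (6, 5); (9, 1) and (5, -2). Any of these is a valid closest pair. For 4 points, brute-force pairwise comparison is shown above. For large n, the divide-and-conquer algorithm (sort by x, recurse on halves, check the dividing strip) achieves O(n log n).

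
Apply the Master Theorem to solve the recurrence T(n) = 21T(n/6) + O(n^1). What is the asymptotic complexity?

Master Theorem for T(n) = 21T(n/6) + O(n^1):

a = 21, b = 6, c = 1
log_b(a) = log_6(21) = 1.6992

Case 1: c = 1 < log_6(21) = 1.6992
T(n) = O(n^(log_6 21))

For T(n) = 21T(n/6) + O(n^1): log_6(21) = 1.6992. This is Case 1 of the Master Theorem (c < log_b(a), work dominated by leaves), giving O(n^(log_6 21)).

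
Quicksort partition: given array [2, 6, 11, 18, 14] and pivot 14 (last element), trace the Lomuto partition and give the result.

Lomuto partition with pivot = 14:

Initial array: [2, 6, 11, 18, 14]

arr[0]=2 <= 14: swap with position 0, array becomes [2, 6, 11, 18, 14]
arr[1]=6 <= 14: swap with position 1, array becomes [2, 6, 11, 18, 14]
arr[2]=11 <= 14: swap with position 2, array becomes [2, 6, 11, 18, 14]
arr[3]=18 > 14: no swap

Place pivot at position 3: [2, 6, 11, 14, 18]
Pivot position: 3

After partitioning with pivot 14, the array becomes [2, 6, 11, 14, 18]. The pivot is placed at index 3. All elements to the left of the pivot are <= 14, and all elements to the right are > 14.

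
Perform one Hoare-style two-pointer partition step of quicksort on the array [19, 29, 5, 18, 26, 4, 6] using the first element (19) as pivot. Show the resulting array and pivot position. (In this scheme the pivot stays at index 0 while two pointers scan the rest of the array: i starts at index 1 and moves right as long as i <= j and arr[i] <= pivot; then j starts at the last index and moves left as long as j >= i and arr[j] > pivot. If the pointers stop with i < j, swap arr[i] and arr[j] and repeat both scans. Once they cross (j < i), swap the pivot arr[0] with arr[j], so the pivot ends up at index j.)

Hoare-style two-pointer partition with pivot = 19:

Initial array: [19, 29, 5, 18, 26, 4, 6]

Pointers start at i = 1, j = 6.
i stops at index 1 (arr[1]=29 > 19), j stops at index 6 (arr[6]=6 <= 19): swap arr[1] and arr[6], array becomes [19, 6, 5, 18, 26, 4, 29]
i stops at index 4 (arr[4]=26 > 19), j stops at index 5 (arr[5]=4 <= 19): swap arr[4] and arr[5], array becomes [19, 6, 5, 18, 4, 26, 29]
i ends at 5, j ends at 4: the pointers have crossed (j < i), so scanning stops.

Swap pivot arr[0] with arr[4] to place pivot at position 4: [4, 6, 5, 18, 19, 26, 29]
Pivot position: 4

After partitioning with pivot 19, the array becomes [4, 6, 5, 18, 19, 26, 29]. The pivot is placed at index 4. All elements to the left of the pivot are <= 19, and all elements to the right are > 19.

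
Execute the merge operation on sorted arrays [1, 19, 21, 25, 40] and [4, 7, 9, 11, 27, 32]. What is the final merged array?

Merging process:

Compare 1 vs 4: take 1 from left. Merged: [1]
Compare 19 vs 4: take 4 from right. Merged: [1, 4]
Compare 19 vs 7: take 7 from right. Merged: [1, 4, 7]
Compare 19 vs 9: take 9 from right. Merged: [1, 4, 7, 9]
Compare 19 vs 11: take 11 from right. Merged: [1, 4, 7, 9, 11]
Compare 19 vs 27: take 19 from left. Merged: [1, 4, 7, 9, 11, 19]
Compare 21 vs 27: take 21 from left. Merged: [1, 4, 7, 9, 11, 19, 21]
Compare 25 vs 27: take 25 from left. Merged: [1, 4, 7, 9, 11, 19, 21, 25]
Compare 40 vs 27: take 27 from right. Merged: [1, 4, 7, 9, 11, 19, 21, 25, 27]
Compare 40 vs 32: take 32 from right. Merged: [1, 4, 7, 9, 11, 19, 21, 25, 27, 32]
Append remaining from left: [40]. Merged: [1, 4, 7, 9, 11, 19, 21, 25, 27, 32, 40]

Final merged array: [1, 4, 7, 9, 11, 19, 21, 25, 27, 32, 40]
Total comparisons: 10

The merged array is [1, 4, 7, 9, 11, 19, 21, 25, 27, 32, 40], requiring 10 comparisons. The merge step runs in O(n) time where n is the total number of elements.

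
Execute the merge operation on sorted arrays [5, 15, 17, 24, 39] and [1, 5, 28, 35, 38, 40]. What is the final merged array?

Merging process:

Compare 5 vs 1: take 1 from right. Merged: [1]
Compare 5 vs 5: take 5 from left. Merged: [1, 5]
Compare 15 vs 5: take 5 from right. Merged: [1, 5, 5]
Compare 15 vs 28: take 15 from left. Merged: [1, 5, 5, 15]
Compare 17 vs 28: take 17 from left. Merged: [1, 5, 5, 15, 17]
Compare 24 vs 28: take 24 from left. Merged: [1, 5, 5, 15, 17, 24]
Compare 39 vs 28: take 28 from right. Merged: [1, 5, 5, 15, 17, 24, 28]
Compare 39 vs 35: take 35 from right. Merged: [1, 5, 5, 15, 17, 24, 28, 35]
Compare 39 vs 38: take 38 from right. Merged: [1, 5, 5, 15, 17, 24, 28, 35, 38]
Compare 39 vs 40: take 39 from left. Merged: [1, 5, 5, 15, 17, 24, 28, 35, 38, 39]
Append remaining from right: [40]. Merged: [1, 5, 5, 15, 17, 24, 28, 35, 38, 39, 40]

Final merged array: [1, 5, 5, 15, 17, 24, 28, 35, 38, 39, 40]
Total comparisons: 10

The merged array is [1, 5, 5, 15, 17, 24, 28, 35, 38, 39, 40], requiring 10 comparisons. The merge step runs in O(n) time where n is the total number of elements.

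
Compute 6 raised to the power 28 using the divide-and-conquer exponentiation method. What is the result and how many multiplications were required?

Computing 6^28 by squaring (build up from 6^1; each line after the first costs one multiplication):

6^1 = 6
6^2 = (6^1)^2 = 6^2 = 36
6^3 = 6 * 6^2 = 6 * 36 = 216
6^6 = (6^3)^2 = 216^2 = 46656
6^7 = 6 * 6^6 = 6 * 46656 = 279936
6^14 = (6^7)^2 = 279936^2 = 78364164096
6^28 = (6^14)^2 = 78364164096^2 = 6140942214464815497216

Result: 6140942214464815497216
Multiplications needed: 6 (6 lines after 6^1)

6^28 = 6140942214464815497216. Using exponentiation by squaring, this requires 6 multiplications. The key idea: if the exponent is even, square the half-power; if odd, multiply by the base once.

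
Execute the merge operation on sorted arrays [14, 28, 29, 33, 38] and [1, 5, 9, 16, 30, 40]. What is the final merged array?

Merging process:

Compare 14 vs 1: take 1 from right. Merged: [1]
Compare 14 vs 5: take 5 from right. Merged: [1, 5]
Compare 14 vs 9: take 9 from right. Merged: [1, 5, 9]
Compare 14 vs 16: take 14 from left. Merged: [1, 5, 9, 14]
Compare 28 vs 16: take 16 from right. Merged: [1, 5, 9, 14, 16]
Compare 28 vs 30: take 28 from left. Merged: [1, 5, 9, 14, 16, 28]
Compare 29 vs 30: take 29 from left. Merged: [1, 5, 9, 14, 16, 28, 29]
Compare 33 vs 30: take 30 from right. Merged: [1, 5, 9, 14, 16, 28, 29, 30]
Compare 33 vs 40: take 33 from left. Merged: [1, 5, 9, 14, 16, 28, 29, 30, 33]
Compare 38 vs 40: take 38 from left. Merged: [1, 5, 9, 14, 16, 28, 29, 30, 33, 38]
Append remaining from right: [40]. Merged: [1, 5, 9, 14, 16, 28, 29, 30, 33, 38, 40]

Final merged array: [1, 5, 9, 14, 16, 28, 29, 30, 33, 38, 40]
Total comparisons: 10

The merged array is [1, 5, 9, 14, 16, 28, 29, 30, 33, 38, 40], requiring 10 comparisons. The merge step runs in O(n) time where n is the total number of elements.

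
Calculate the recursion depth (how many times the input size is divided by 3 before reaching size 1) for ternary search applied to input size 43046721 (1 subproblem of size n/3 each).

For divide and conquer with division factor 3:

Problem sizes at each level:
Level 0: 43046721
Level 1: 14348907
Level 2: 4782969
Level 3: 1594323
Level 4: 531441
Level 5: 177147
Level 6: 59049
Level 7: 19683
Level 8: 6561
Level 9: 2187
Level 10: 729
Level 11: 243
Level 12: 81
Level 13: 27
Level 14: 9
Level 15: 3
Level 16: 1

The root is level 0 and the size-1 base case is level 16 (the tree spans levels 0 through 16, i.e. 17 levels counting the root), so the depth is the number of divisions: log_3(43046721) = 16

The recursion tree depth is log_3(43046721) = 16. At each level, the problem size is divided by 3, so it takes 16 divisions to reduce to a base case of size 1. The algorithm makes 1 recursive call at each level.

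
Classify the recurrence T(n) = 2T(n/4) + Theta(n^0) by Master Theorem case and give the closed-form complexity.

Master Theorem for T(n) = 2T(n/4) + O(n^0):

a = 2, b = 4, c = 0
log_b(a) = log_4(2) = 0.5000

Case 1: c = 0 < log_4(2) = 0.5000
T(n) = O(n^(log_4 2)) = O(sqrt(n))

For T(n) = 2T(n/4) + O(n^0): log_4(2) = 0.5000. This is Case 1 of the Master Theorem (c < log_b(a), work dominated by leaves), giving O(sqrt(n)).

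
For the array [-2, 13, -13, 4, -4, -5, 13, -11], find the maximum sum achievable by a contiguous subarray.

Using Kadane's algorithm on [-2, 13, -13, 4, -4, -5, 13, -11]:

Scanning through the array:
Position 1 (value 13): max_ending_here = 13, max_so_far = 13
Position 2 (value -13): max_ending_here = 0, max_so_far = 13
Position 3 (value 4): max_ending_here = 4, max_so_far = 13
Position 4 (value -4): max_ending_here = 0, max_so_far = 13
Position 5 (value -5): max_ending_here = -5, max_so_far = 13
Position 6 (value 13): max_ending_here = 13, max_so_far = 13
Position 7 (value -11): max_ending_here = 2, max_so_far = 13

Maximum subarray: [13]
Maximum sum: 13

The maximum subarray is [13] with sum 13. This subarray runs from index 1 to index 1.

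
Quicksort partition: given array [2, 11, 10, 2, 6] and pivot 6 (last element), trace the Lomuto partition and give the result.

Lomuto partition with pivot = 6:

Initial array: [2, 11, 10, 2, 6]

arr[0]=2 <= 6: swap with position 0, array becomes [2, 11, 10, 2, 6]
arr[1]=11 > 6: no swap
arr[2]=10 > 6: no swap
arr[3]=2 <= 6: swap with position 1, array becomes [2, 2, 10, 11, 6]

Place pivot at position 2: [2, 2, 6, 11, 10]
Pivot position: 2

After partitioning with pivot 6, the array becomes [2, 2, 6, 11, 10]. The pivot is placed at index 2. All elements to the left of the pivot are <= 6, and all elements to the right are > 6.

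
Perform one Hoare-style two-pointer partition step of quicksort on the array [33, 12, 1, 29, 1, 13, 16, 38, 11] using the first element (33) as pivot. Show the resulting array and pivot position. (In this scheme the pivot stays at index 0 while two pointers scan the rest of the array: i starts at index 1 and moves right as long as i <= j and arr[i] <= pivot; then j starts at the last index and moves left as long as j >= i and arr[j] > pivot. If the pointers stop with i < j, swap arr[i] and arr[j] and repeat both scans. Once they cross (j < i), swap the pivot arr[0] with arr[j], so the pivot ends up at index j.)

Hoare-style two-pointer partition with pivot = 33:

Initial array: [33, 12, 1, 29, 1, 13, 16, 38, 11]

Pointers start at i = 1, j = 8.
i stops at index 7 (arr[7]=38 > 33), j stops at index 8 (arr[8]=11 <= 33): swap arr[7] and arr[8], array becomes [33, 12, 1, 29, 1, 13, 16, 11, 38]
i ends at 8, j ends at 7: the pointers have crossed (j < i), so scanning stops.

Swap pivot arr[0] with arr[7] to place pivot at position 7: [11, 12, 1, 29, 1, 13, 16, 33, 38]
Pivot position: 7

After partitioning with pivot 33, the array becomes [11, 12, 1, 29, 1, 13, 16, 33, 38]. The pivot is placed at index 7. All elements to the left of the pivot are <= 33, and all elements to the right are > 33.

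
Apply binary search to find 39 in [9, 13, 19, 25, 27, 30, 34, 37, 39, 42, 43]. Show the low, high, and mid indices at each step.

Binary search for 39 in [9, 13, 19, 25, 27, 30, 34, 37, 39, 42, 43]:

lo=0, hi=10, mid=5, arr[mid]=30 -> 30 < 39, search right half
lo=6, hi=10, mid=8, arr[mid]=39 -> Found target at index 8!

Binary search finds 39 at index 8 after 2 comparisons. The search repeatedly halves the search space by comparing with the middle element.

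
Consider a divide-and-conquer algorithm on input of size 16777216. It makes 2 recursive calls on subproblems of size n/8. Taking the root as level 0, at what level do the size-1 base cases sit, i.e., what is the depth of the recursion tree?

For divide and conquer with division factor 8:

Problem sizes at each level:
Level 0: 16777216
Level 1: 2097152
Level 2: 262144
Level 3: 32768
Level 4: 4096
Level 5: 512
Level 6: 64
Level 7: 8
Level 8: 1

The root is level 0 and the size-1 base case is level 8 (the tree spans levels 0 through 8, i.e. 9 levels counting the root), so the depth is the number of divisions: log_8(16777216) = 8

The recursion tree depth is log_8(16777216) = 8. At each level, the problem size is divided by 8, so it takes 8 divisions to reduce to a base case of size 1. The algorithm makes 2 recursive calls at each level.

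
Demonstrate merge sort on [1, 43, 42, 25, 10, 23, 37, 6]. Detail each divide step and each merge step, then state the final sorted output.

Merge sort trace:

Split: [1, 43, 42, 25, 10, 23, 37, 6] -> [1, 43, 42, 25] and [10, 23, 37, 6]
  Split: [1, 43, 42, 25] -> [1, 43] and [42, 25]
    Split: [1, 43] -> [1] and [43]
    Merge: [1] + [43] -> [1, 43]
    Split: [42, 25] -> [42] and [25]
    Merge: [42] + [25] -> [25, 42]
  Merge: [1, 43] + [25, 42] -> [1, 25, 42, 43]
  Split: [10, 23, 37, 6] -> [10, 23] and [37, 6]
    Split: [10, 23] -> [10] and [23]
    Merge: [10] + [23] -> [10, 23]
    Split: [37, 6] -> [37] and [6]
    Merge: [37] + [6] -> [6, 37]
  Merge: [10, 23] + [6, 37] -> [6, 10, 23, 37]
Merge: [1, 25, 42, 43] + [6, 10, 23, 37] -> [1, 6, 10, 23, 25, 37, 42, 43]

Final sorted array: [1, 6, 10, 23, 25, 37, 42, 43]

The merge sort proceeds by recursively splitting the array and merging sorted halves.
After all merges, the sorted array is [1, 6, 10, 23, 25, 37, 42, 43].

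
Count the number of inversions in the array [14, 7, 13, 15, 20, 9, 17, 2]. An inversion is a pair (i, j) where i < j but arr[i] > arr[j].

Finding inversions in [14, 7, 13, 15, 20, 9, 17, 2]:

(0, 1): arr[0]=14 > arr[1]=7
(0, 2): arr[0]=14 > arr[2]=13
(0, 5): arr[0]=14 > arr[5]=9
(0, 7): arr[0]=14 > arr[7]=2
(1, 7): arr[1]=7 > arr[7]=2
(2, 5): arr[2]=13 > arr[5]=9
(2, 7): arr[2]=13 > arr[7]=2
(3, 5): arr[3]=15 > arr[5]=9
(3, 7): arr[3]=15 > arr[7]=2
(4, 5): arr[4]=20 > arr[5]=9
(4, 6): arr[4]=20 > arr[6]=17
(4, 7): arr[4]=20 > arr[7]=2
(5, 7): arr[5]=9 > arr[7]=2
(6, 7): arr[6]=17 > arr[7]=2

Total inversions: 14

The array has 14 inversion(s): (0,1), (0,2), (0,5), (0,7), (1,7), (2,5), (2,7), (3,5), (3,7), (4,5), (4,6), (4,7), (5,7), (6,7). Each pair (i,j) satisfies i < j and arr[i] > arr[j].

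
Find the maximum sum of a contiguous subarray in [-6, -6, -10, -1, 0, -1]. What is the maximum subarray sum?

Using Kadane's algorithm on [-6, -6, -10, -1, 0, -1]:

Scanning through the array:
Position 1 (value -6): max_ending_here = -6, max_so_far = -6
Position 2 (value -10): max_ending_here = -10, max_so_far = -6
Position 3 (value -1): max_ending_here = -1, max_so_far = -1
Position 4 (value 0): max_ending_here = 0, max_so_far = 0
Position 5 (value -1): max_ending_here = -1, max_so_far = 0

Maximum subarray: [0]
Maximum sum: 0

The maximum subarray is [0] with sum 0. This subarray runs from index 4 to index 4.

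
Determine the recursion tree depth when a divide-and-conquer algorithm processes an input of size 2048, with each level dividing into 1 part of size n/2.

For divide and conquer with division factor 2:

Problem sizes at each level:
Level 0: 2048
Level 1: 1024
Level 2: 512
Level 3: 256
Level 4: 128
Level 5: 64
Level 6: 32
Level 7: 16
Level 8: 8
Level 9: 4
Level 10: 2
Level 11: 1

The root is level 0 and the size-1 base case is level 11 (the tree spans levels 0 through 11, i.e. 12 levels counting the root), so the depth is the number of divisions: log_2(2048) = 11

The recursion tree depth is log_2(2048) = 11. At each level, the problem size is divided by 2, so it takes 11 divisions to reduce to a base case of size 1. The algorithm makes 1 recursive call at each level.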